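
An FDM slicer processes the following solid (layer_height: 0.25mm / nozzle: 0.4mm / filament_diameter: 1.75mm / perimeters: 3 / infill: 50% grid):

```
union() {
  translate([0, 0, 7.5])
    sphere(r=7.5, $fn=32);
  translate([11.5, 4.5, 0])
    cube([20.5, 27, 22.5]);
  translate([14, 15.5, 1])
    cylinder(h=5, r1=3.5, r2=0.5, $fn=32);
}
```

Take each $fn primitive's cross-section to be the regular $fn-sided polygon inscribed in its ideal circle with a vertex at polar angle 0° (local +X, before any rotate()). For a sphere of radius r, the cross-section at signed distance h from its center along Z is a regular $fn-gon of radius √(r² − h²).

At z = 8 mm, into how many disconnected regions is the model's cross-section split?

At z = 8 mm: the r=7.5 sphere contributes a regular 32-gon of circumradius √(7.5²−0.5²) = 7.483; the cube at (11.5, 4.5) (footprint 20.5×27) is included at this height; the cone at (14, 15.5) is not intersected at this z (z outside [1, 6]); Taking the union: the 2 present regions are separate (no shared area or edge), so areas and boundary lengths simply add and each stays a separate island — 2 connected regions. The result has 2 disconnected regions.

2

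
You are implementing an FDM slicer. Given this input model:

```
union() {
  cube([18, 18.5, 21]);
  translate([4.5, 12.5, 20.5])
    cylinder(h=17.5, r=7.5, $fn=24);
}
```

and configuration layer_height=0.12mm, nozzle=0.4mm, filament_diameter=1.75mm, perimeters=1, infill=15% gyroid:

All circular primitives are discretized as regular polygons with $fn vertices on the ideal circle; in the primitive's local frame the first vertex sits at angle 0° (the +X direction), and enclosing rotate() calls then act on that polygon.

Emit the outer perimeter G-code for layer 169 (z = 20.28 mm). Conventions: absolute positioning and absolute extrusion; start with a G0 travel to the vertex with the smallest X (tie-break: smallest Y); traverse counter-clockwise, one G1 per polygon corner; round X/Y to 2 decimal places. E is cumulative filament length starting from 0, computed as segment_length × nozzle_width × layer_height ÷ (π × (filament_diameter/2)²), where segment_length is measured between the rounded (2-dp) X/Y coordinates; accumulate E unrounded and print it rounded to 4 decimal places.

At z = 20.28 mm: the cube (footprint 18×18.5) is included at this height; the cylinder at (4.5, 12.5) is absent (z outside [20.5, 38]); Merging all regions: only the 18×18.5 cube is present, so the union is just that shape — 1 connected region. The outline is a single polygon with 4 vertices. Extrusion per mm of travel: 0.4 × 0.12 / (π × 0.875²) = 0.019956. Accumulating E over each segment gives final E = 1.4568.

G0 X0.00 Y0.00 Z20.28
G1 X18.00 Y0.00 E0.3592
G1 X18.00 Y18.50 E0.7284
G1 X0.00 Y18.50 E1.0876
G1 X0.00 Y0.00 E1.4568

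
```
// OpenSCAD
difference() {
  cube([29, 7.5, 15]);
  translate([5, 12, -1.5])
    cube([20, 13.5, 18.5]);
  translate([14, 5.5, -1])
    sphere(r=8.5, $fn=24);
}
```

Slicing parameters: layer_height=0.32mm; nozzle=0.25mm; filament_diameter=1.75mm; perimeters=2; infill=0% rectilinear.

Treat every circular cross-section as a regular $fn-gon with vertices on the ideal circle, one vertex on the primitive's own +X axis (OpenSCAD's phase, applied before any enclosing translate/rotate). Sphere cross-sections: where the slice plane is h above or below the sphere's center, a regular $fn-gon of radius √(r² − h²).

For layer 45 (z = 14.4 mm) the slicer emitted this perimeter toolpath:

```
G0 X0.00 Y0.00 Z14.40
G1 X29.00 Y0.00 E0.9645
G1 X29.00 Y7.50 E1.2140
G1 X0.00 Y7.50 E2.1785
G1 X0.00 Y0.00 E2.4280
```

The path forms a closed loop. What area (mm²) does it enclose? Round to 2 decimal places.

Apply the shoelace formula to the sequence of (X, Y) vertices; enclosed area = 217.50 mm².

217.50 mm²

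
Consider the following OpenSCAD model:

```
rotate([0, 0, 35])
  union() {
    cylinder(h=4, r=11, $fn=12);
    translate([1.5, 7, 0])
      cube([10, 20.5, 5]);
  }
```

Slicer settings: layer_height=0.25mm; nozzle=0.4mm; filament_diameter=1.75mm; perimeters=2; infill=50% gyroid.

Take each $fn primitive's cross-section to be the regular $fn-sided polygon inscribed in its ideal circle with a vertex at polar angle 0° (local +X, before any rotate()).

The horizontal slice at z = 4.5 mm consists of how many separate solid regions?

1

At z = 4.5 mm: the cylinder is not intersected at this z (z outside [0, 4]); the 10×20.5 cube at (1.5, 7) contributes its full rectangle; Taking the union: only the 10×20.5 cube at (1.5, 7) is present, so the union is just that shape — 1 connected region; (whole slice rotated 35° about Z — lengths, areas and connectivity unchanged). The result has 1 disconnected region.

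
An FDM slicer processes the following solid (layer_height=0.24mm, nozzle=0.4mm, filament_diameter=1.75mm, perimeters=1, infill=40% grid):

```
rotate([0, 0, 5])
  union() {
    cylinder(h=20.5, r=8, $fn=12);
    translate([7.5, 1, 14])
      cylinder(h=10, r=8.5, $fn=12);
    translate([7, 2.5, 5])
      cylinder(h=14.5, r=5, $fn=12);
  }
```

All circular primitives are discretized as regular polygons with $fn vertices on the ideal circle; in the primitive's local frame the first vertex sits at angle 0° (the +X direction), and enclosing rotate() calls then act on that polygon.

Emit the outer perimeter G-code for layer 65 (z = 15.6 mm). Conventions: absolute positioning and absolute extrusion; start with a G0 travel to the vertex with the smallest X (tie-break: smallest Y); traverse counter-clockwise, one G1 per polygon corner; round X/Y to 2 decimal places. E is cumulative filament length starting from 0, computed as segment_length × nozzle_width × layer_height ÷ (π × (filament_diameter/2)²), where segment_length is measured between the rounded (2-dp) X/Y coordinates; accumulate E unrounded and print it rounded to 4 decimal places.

At z = 15.6 mm: the cylinder: section is a regular 12-gon, circumradius r=8; the r=8.5 cylinder at (7.5, 1) gives a regular 12-gon of circumradius 8.5 (constant along its height); the r=5 cylinder at (7, 2.5) contributes a regular 12-gon of circumradius 5; Combining (union): the regions partially overlap (shared area 161.72 mm²), so overlapping operands fuse into one piece — 1 connected region; (whole slice rotated 5° about Z — lengths, areas and connectivity unchanged). The outline is a single polygon with 18 vertices. Extrusion per mm of travel: 0.4 × 0.24 / (π × 0.875²) = 0.039912. Accumulating E over each segment gives final E = 2.6843.

G0 X-7.97 Y-0.70 Z15.60
G1 X-6.55 Y-4.59 E0.1653
G1 X-3.38 Y-7.25 E0.3304
G1 X0.70 Y-7.97 E0.4958
G1 X4.59 Y-6.55 E0.6611
G1 X4.85 Y-6.24 E0.6772
G1 X8.13 Y-6.82 E0.8102
G1 X12.26 Y-5.31 E0.9857
G1 X15.09 Y-1.94 E1.1613
G1 X15.85 Y2.39 E1.3368
G1 X14.35 Y6.53 E1.5125
G1 X10.98 Y9.35 E1.6879
G1 X6.64 Y10.12 E1.8638
G1 X2.51 Y8.61 E2.0393
G1 X1.63 Y7.56 E2.0940
G1 X-0.70 Y7.97 E2.1884
G1 X-4.59 Y6.55 E2.3537
G1 X-7.25 Y3.38 E2.5189
G1 X-7.97 Y-0.70 E2.6843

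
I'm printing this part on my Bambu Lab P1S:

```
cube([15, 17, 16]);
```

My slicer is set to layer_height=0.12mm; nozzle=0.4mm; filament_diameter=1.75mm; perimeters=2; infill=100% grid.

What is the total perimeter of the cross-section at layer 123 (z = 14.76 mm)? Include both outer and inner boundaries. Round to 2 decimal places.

64.00 mm

At z = 14.76 mm: the 15×17 cube contributes its full rectangle (perimeter 64.00 mm). Overall, the cross-section is a single solid region. Total boundary length (outer) = 64.00 mm.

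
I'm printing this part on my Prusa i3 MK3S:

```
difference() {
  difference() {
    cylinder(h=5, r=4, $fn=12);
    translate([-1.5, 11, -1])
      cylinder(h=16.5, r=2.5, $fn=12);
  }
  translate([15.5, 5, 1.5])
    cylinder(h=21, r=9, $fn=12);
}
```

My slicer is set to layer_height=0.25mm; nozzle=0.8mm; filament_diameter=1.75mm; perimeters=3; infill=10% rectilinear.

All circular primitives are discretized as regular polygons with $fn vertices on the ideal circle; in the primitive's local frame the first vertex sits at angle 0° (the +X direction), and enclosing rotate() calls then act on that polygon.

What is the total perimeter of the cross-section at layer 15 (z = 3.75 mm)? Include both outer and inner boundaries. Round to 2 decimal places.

At z = 3.75 mm: the r=4 cylinder contributes a regular 12-gon of circumradius 4 (perimeter = 2·12·4.000·sin(180°/12) = 24.85 mm); the r=2.5 cylinder at (-1.5, 11) gives a regular 12-gon of circumradius 2.5 (constant along its height) (perimeter = 2·12·2.500·sin(180°/12) = 15.53 mm); After the difference (first − rest): starting from the r=4 cylinder, the r=2.5 cylinder at (-1.5, 11) misses the remaining region (no effect) — boundary = 24.85 mm; the r=9 cylinder at (15.5, 5) gives a regular 12-gon of circumradius 9 (constant along its height) (perimeter = 2·12·9.000·sin(180°/12) = 55.90 mm); Subtracting the remaining from the first: starting from that combined region, the r=9 cylinder at (15.5, 5) misses the remaining region (no effect) — boundary = 24.85 mm. Overall, the cross-section is a single solid region. Total boundary length (outer) = 24.85 mm.

24.85 mm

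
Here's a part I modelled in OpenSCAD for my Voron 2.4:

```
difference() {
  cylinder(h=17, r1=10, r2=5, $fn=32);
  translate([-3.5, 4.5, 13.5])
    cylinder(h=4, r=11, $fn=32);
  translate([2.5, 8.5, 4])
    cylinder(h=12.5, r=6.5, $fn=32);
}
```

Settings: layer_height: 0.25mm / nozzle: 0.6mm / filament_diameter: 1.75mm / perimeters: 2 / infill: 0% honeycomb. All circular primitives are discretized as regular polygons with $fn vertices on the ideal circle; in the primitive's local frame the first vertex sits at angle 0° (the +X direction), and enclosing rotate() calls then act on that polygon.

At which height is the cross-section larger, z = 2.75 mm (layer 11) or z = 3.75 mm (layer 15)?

layer 11 (z = 2.75 mm)

Layer 11 (z = 2.75): the cone: at t=0.162 of its height the radius interpolates to r₁+(r₂−r₁)t = 9.191, giving a regular 32-gon of that circumradius (area = (32/2)·9.191²·sin(360°/32) = 263.69 mm²); the cylinder at (-3.5, 4.5) does not reach this height (z outside [13.5, 17.5]); the cylinder at (2.5, 8.5) is not intersected at this z (z outside [4, 16.5]); Taking the first minus the rest: none of the subtracted shapes is present at this height, so the cone is unchanged — area = 263.69 mm². So its area = 263.69 mm². Layer 15 (z = 3.75): the cone (r1=10→r2=5) has section circumradius 8.897 here — a regular 32-gon (area = (32/2)·8.897²·sin(360°/32) = 247.09 mm²); the cylinder at (-3.5, 4.5) does not reach this height (z outside [13.5, 17.5]); the cylinder at (2.5, 8.5) is not intersected at this z (z outside [4, 16.5]); Subtracting the remaining from the first: none of the subtracted shapes is present at this height, so the cone is unchanged — area = 247.09 mm². So its area = 247.09 mm². Layer 11 is larger (263.69 vs 247.09 mm²).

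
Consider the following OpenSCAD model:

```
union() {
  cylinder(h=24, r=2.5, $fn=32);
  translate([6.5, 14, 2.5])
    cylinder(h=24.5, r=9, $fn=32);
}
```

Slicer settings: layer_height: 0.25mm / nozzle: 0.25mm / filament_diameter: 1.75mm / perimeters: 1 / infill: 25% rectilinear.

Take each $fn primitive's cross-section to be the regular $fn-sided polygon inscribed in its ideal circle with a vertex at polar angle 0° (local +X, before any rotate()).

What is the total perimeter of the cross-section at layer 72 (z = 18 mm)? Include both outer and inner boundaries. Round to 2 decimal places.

72.14 mm

At z = 18 mm: the r=2.5 cylinder contributes a regular 32-gon of circumradius 2.5 (perimeter = 2·32·2.500·sin(180°/32) = 15.68 mm); the r=9 cylinder at (6.5, 14) contributes a regular 32-gon of circumradius 9 (perimeter = 2·32·9.000·sin(180°/32) = 56.46 mm); Merging all regions: the 2 present regions are separate (no shared area or edge), so areas and boundary lengths simply add and each stays a separate island — boundary = 72.14 mm. Overall, the cross-section has 2 separate islands. Total boundary length (outer) = 72.14 mm.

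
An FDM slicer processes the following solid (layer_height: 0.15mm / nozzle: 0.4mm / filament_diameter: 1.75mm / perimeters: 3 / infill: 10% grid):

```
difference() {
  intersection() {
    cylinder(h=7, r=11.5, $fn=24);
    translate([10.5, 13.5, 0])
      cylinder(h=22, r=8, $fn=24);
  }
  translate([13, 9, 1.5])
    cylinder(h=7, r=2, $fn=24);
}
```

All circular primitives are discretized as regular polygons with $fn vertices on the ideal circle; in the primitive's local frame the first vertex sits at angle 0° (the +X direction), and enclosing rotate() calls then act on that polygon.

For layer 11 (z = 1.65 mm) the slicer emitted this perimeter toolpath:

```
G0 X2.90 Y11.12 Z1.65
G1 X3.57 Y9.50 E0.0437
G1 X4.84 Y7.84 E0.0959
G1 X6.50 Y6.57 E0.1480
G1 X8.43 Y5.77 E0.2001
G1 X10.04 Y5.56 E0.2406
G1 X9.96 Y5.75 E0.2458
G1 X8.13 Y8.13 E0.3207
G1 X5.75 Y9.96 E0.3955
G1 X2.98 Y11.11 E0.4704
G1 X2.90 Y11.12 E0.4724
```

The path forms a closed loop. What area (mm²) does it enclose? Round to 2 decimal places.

Apply the shoelace formula to the sequence of (X, Y) vertices; enclosed area = 13.84 mm².

13.84 mm²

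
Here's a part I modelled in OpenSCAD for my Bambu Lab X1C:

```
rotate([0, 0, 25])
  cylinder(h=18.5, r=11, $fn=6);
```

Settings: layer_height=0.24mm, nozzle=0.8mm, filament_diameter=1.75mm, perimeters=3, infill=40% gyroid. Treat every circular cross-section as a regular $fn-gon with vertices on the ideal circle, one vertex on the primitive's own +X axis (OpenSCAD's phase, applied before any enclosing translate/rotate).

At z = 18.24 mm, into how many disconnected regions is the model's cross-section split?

At z = 18.24 mm: the cylinder: section is a regular 6-gon, circumradius r=11; (whole slice rotated 25° about Z — lengths, areas and connectivity unchanged). The result has 1 disconnected region.

1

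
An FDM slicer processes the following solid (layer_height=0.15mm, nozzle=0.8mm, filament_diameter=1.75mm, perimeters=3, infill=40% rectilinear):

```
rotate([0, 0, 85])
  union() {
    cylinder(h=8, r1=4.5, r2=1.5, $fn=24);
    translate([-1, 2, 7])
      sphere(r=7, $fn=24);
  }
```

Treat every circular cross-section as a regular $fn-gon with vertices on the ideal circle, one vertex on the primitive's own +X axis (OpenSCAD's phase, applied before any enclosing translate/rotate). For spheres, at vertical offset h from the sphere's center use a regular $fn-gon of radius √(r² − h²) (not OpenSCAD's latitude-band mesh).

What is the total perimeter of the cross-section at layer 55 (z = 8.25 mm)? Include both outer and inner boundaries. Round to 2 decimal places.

43.15 mm

At z = 8.25 mm: the cone is not intersected at this z (z outside [0, 8]); the r=7 sphere at (-1, 2) contributes a regular 24-gon of circumradius √(7²−1.25²) = 6.887 (perimeter = 2·24·6.887·sin(180°/24) = 43.15 mm); Merging all regions: only the r=7 sphere at (-1, 2) is present, so the union is just that shape — boundary = 43.15 mm; (whole slice rotated 85° about Z — lengths, areas and connectivity unchanged). Overall, the cross-section is a single solid region. Total boundary length (outer) = 43.15 mm.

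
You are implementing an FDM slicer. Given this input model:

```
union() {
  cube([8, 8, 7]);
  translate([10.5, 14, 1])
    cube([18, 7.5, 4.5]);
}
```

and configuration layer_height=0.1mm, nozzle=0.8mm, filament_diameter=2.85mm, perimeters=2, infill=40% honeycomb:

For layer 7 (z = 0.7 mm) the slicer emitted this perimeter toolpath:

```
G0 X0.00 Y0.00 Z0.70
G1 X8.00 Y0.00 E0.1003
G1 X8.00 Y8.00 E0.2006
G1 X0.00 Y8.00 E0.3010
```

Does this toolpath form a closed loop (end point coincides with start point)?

Start point (G0): (0.00, 0.00). End point (last G1): the path does not return to the start — open.

no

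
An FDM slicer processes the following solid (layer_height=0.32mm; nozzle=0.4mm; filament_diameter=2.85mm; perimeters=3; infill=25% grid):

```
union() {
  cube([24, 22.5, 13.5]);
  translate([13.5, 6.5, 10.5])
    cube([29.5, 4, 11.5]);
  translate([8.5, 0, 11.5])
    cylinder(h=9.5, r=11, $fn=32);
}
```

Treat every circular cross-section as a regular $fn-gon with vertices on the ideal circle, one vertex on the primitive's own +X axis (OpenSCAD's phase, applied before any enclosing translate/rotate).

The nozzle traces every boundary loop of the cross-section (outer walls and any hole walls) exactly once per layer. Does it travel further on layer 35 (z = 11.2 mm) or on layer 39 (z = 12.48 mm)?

Layer 35 (z = 11.2): the cube is present — its section is the full 24×22.5 rectangle (perimeter 93.00 mm); the 29.5×4 cube at (13.5, 6.5) contributes its full rectangle (perimeter 67.00 mm); the cylinder at (8.5, 0) is not intersected at this z (z outside [11.5, 21]); Combining (union): the regions partially overlap (shared area 42.00 mm²), so the edge portions inside another operand are dropped and the merged outline is re-measured after clipping — boundary = 131.00 mm. So its perimeter = 131.00 mm. Layer 39 (z = 12.48): the 24×22.5 cube contributes its full rectangle (perimeter 93.00 mm); the 29.5×4 cube at (13.5, 6.5) contributes its full rectangle (perimeter 67.00 mm); the r=11 cylinder at (8.5, 0) contributes a regular 32-gon of circumradius 11 (perimeter = 2·32·11.000·sin(180°/32) = 69.00 mm); Merging all regions: the regions partially overlap (shared area 219.18 mm²), so the edge portions inside another operand are dropped and the merged outline is re-measured after clipping — boundary = 146.59 mm. So its perimeter = 146.59 mm. Layer 39 is larger (146.59 vs 131.00 mm).

layer 39 (z = 12.48 mm)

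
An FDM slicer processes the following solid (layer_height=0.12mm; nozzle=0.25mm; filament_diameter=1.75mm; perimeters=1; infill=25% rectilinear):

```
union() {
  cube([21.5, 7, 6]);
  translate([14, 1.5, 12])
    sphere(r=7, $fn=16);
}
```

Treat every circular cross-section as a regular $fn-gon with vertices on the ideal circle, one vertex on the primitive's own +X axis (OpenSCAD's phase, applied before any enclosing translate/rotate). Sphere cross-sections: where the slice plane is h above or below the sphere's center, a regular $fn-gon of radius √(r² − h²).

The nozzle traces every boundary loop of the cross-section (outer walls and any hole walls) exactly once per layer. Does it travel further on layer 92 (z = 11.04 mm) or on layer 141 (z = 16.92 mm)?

layer 92 (z = 11.04 mm)

Layer 92 (z = 11.04): the cube is not intersected at this z (z outside [0, 6]); the r=7 sphere at (14, 1.5) contributes a regular 16-gon of circumradius √(7²−0.96²) = 6.934 (perimeter = 2·16·6.934·sin(180°/16) = 43.29 mm); Combining (union): only the r=7 sphere at (14, 1.5) is present, so the union is just that shape — boundary = 43.29 mm. So its perimeter = 43.29 mm. Layer 141 (z = 16.92): the cube is not intersected at this z (z outside [0, 6]); the r=7 sphere at (14, 1.5) contributes a regular 16-gon of circumradius √(7²−4.92²) = 4.979 (perimeter = 2·16·4.979·sin(180°/16) = 31.09 mm); Merging all regions: only the r=7 sphere at (14, 1.5) is present, so the union is just that shape — boundary = 31.09 mm. So its perimeter = 31.09 mm. Layer 92 is larger (43.29 vs 31.09 mm).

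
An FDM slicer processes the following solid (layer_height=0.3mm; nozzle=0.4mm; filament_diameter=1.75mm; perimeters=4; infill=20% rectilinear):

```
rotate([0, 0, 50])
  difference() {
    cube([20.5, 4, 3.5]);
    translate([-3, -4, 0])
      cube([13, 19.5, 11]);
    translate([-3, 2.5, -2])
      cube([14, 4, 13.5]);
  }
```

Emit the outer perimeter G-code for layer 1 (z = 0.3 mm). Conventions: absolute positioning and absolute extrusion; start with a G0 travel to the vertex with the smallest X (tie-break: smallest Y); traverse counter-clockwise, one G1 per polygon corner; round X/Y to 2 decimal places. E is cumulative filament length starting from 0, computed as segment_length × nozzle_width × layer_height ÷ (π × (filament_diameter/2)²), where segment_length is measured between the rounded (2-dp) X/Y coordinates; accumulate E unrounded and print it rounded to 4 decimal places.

G0 X4.01 Y11.00 Z0.30
G1 X5.16 Y10.03 E0.0751
G1 X4.51 Y9.27 E0.1250
G1 X6.43 Y7.66 E0.2500
G1 X13.18 Y15.70 E0.7737
G1 X10.11 Y18.28 E0.9738
G1 X4.01 Y11.00 E1.4476

At z = 0.3 mm: the cube (footprint 20.5×4) is included at this height; the cube at (-3, -4) (footprint 13×19.5) is included at this height; the 14×4 cube at (-3, 2.5) contributes its full rectangle; Subtracting the remaining from the first: starting from the 20.5×4 cube, the 13×19.5 cube at (-3, -4) partially overlaps it — only the 40.00 mm² overlap (of its 253.50 mm²) is removed, clipping the outline; the 14×4 cube at (-3, 2.5) partially overlaps it — only the 1.50 mm² overlap (of its 56.00 mm²) is removed, clipping the outline — 1 connected region; (whole slice rotated 50° about Z — lengths, areas and connectivity unchanged). The outline is a single polygon with 6 vertices. Extrusion per mm of travel: 0.4 × 0.3 / (π × 0.875²) = 0.049890. Accumulating E over each segment gives final E = 1.4476.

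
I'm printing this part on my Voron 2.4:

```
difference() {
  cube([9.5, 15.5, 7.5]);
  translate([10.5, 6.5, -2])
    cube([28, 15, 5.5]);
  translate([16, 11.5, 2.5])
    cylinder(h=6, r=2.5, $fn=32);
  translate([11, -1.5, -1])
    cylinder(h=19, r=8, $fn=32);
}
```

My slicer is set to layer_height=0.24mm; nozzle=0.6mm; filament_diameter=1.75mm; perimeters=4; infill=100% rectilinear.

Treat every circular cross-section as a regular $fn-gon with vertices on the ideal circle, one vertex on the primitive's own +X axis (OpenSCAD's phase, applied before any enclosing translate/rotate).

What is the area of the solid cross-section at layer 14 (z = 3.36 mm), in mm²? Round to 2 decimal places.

At z = 3.36 mm: the cube is present — its section is the full 9.5×15.5 rectangle (area 147.25 mm²); the 28×15 cube at (10.5, 6.5) contributes its full rectangle (area 420.00 mm²); the cylinder at (16, 11.5): section is a regular 32-gon, circumradius r=2.5 (area = (32/2)·2.500²·sin(360°/32) = 19.51 mm²); the cylinder at (11, -1.5): section is a regular 32-gon, circumradius r=8 (area = (32/2)·8.000²·sin(360°/32) = 199.77 mm²); Subtracting the remaining from the first: starting from the 9.5×15.5 cube (147.25 mm²), the 28×15 cube at (10.5, 6.5) misses the remaining region (no effect); the r=2.5 cylinder at (16, 11.5) misses the remaining region (no effect); the r=8 cylinder at (11, -1.5) partially overlaps it — only the 28.41 mm² overlap (of its 199.77 mm²) is removed, clipping the outline — area = 118.84 mm². Overall, the cross-section is a single solid region. Net area = 118.84 mm².

118.84 mm²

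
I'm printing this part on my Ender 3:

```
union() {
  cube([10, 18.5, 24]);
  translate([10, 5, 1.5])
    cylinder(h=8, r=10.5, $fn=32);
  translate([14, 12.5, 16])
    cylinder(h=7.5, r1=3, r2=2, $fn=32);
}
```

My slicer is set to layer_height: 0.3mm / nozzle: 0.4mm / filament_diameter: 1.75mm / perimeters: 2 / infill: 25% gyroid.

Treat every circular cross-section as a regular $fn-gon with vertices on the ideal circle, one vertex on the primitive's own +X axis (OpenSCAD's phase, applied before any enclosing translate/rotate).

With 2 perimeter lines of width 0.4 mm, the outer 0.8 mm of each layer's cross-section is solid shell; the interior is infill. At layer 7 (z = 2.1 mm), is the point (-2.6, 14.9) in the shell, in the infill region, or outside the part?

outside

At z = 2.1 mm: the cube (footprint 10×18.5) is included at this height; the cylinder at (10, 5): section is a regular 32-gon, circumradius r=10.5; the cone at (14, 12.5) does not reach this height (z outside [16, 23.5]); Merging all regions: the regions partially overlap (shared area 134.37 mm²), so overlapping operands fuse into one piece — 1 connected region. Overall, the cross-section is a single solid region. The nearest boundary edge runs (0.00, 8.03)→(0.00, 18.50); distance from the point to it = 2.60 mm. The point is not inside any of the regions above, so it lies outside the cross-section (2.60 mm from the nearest boundary).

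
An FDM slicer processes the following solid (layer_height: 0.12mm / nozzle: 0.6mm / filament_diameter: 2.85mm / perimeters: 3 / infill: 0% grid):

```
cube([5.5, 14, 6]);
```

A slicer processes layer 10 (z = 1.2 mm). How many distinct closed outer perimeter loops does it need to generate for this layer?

At z = 1.2 mm: the cube (footprint 5.5×14) is included at this height. The result has 1 disconnected region.

1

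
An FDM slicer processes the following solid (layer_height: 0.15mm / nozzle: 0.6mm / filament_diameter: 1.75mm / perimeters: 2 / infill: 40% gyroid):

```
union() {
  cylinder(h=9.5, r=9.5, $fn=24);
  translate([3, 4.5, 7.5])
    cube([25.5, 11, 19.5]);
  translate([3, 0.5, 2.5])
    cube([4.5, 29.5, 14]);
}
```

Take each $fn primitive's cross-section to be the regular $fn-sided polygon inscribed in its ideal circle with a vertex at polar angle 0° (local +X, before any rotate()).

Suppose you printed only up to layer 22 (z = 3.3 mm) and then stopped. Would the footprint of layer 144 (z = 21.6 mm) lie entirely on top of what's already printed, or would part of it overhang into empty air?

part overhangs

Compare the two slices. At z = 3.3: the r=9.5 cylinder gives a regular 24-gon of circumradius 9.5 (constant along its height) (area = (24/2)·9.500²·sin(360°/24) = 280.30 mm²); the cube at (3, 4.5) is not intersected at this z (z outside [7.5, 27]); the cube at (3, 0.5) (footprint 4.5×29.5) is included at this height (area 132.75 mm²); Taking the union: the regions partially overlap — summed areas 413.05 mm² minus the doubly-counted overlap 32.34 mm² gives 380.71 mm² — area = 380.71 mm². At z = 21.6: the cylinder is absent (z outside [0, 9.5]); the cube at (3, 4.5) is present — its section is the full 25.5×11 rectangle (area 280.50 mm²); the cube at (3, 0.5) does not reach this height (z outside [2.5, 16.5]); Taking the union: only the 25.5×11 cube at (3, 4.5) is present, so the union is just that shape — area = 280.50 mm². Checking containment: at z = 21.6 the cross-section extends beyond the z = 3.3 cross-section by about 230.46 mm².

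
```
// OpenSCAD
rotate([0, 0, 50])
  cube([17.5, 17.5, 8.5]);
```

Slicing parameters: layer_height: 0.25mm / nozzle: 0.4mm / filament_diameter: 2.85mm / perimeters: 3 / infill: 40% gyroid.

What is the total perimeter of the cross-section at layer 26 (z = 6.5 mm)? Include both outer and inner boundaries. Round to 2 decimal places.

70.00 mm

At z = 6.5 mm: the cube is present — its section is the full 17.5×17.5 rectangle (perimeter 70.00 mm); (whole slice rotated 50° about Z — lengths, areas and connectivity unchanged). Overall, the cross-section is a single solid region. Total boundary length (outer) = 70.00 mm.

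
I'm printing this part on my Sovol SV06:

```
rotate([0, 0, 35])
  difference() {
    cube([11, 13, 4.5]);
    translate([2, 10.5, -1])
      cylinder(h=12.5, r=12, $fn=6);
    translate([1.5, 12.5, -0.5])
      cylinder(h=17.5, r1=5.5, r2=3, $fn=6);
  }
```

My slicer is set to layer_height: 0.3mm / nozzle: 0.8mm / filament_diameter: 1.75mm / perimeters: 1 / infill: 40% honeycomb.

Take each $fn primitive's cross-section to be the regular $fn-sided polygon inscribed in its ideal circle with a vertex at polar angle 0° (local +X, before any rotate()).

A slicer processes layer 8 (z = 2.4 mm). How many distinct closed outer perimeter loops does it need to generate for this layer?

1

At z = 2.4 mm: the cube (footprint 11×13) is included at this height; the cylinder at (2, 10.5): section is a regular 6-gon, circumradius r=12; the cone at (1.5, 12.5): at t=0.166 of its height the radius interpolates to r₁+(r₂−r₁)t = 5.086, giving a regular 6-gon of that circumradius; Subtracting the remaining from the first: starting from the 11×13 cube, the r=12 cylinder at (2, 10.5) partially overlaps it — only the 134.02 mm² overlap (of its 374.12 mm²) is removed, clipping the outline; the cone at (1.5, 12.5) misses the remaining region (no effect) — 1 connected region; (whole slice rotated 35° about Z — lengths, areas and connectivity unchanged). The result has 1 disconnected region.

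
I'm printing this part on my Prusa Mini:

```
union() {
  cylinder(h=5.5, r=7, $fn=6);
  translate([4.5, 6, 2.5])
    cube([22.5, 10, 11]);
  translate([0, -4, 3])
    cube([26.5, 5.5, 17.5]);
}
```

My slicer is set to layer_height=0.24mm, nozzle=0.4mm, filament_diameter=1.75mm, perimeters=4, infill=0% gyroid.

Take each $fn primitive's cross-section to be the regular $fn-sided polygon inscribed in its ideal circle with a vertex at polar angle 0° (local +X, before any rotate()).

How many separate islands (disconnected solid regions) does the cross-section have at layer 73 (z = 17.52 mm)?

At z = 17.52 mm: the cylinder is not intersected at this z (z outside [0, 5.5]); the cube at (4.5, 6) does not reach this height (z outside [2.5, 13.5]); the 26.5×5.5 cube at (0, -4) contributes its full rectangle; Combining (union): only the 26.5×5.5 cube at (0, -4) is present, so the union is just that shape — 1 connected region. Overall, the cross-section is a single solid region. Island count = 1.

1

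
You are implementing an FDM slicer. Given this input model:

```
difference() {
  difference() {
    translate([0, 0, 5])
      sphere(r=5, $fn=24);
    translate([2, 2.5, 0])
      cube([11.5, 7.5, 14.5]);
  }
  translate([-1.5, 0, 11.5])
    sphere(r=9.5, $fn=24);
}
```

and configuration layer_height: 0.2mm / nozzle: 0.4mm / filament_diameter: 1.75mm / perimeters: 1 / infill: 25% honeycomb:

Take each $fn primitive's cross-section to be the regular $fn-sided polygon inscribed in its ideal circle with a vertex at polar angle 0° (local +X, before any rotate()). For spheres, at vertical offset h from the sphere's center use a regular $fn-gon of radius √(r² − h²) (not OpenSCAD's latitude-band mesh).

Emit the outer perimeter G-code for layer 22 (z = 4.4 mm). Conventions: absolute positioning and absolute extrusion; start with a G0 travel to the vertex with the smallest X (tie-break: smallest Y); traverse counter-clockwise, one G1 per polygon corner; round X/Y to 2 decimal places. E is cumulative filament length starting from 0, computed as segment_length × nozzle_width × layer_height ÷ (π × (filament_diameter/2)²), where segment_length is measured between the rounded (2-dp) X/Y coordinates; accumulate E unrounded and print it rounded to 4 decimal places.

At z = 4.4 mm: the r=5 sphere slices to a regular 24-gon of circumradius 4.964 (√(r²−h²) with h=0.6 from center); the cube at (2, 2.5) (footprint 11.5×7.5) is included at this height; Subtracting the remaining from the first: starting from the r=5 sphere, the 11.5×7.5 cube at (2, 2.5) partially overlaps it — only the 2.75 mm² overlap (of its 86.25 mm²) is removed, clipping the outline — 1 connected region; the r=9.5 sphere at (-1.5, 0) slices to a regular 24-gon of circumradius 6.312 (√(r²−h²) with h=7.1 from center); Taking the first minus the rest: starting from the result so far, the r=9.5 sphere at (-1.5, 0) partially overlaps it — only the 73.22 mm² overlap (of its 123.74 mm²) is removed, clipping the outline — 1 connected region. The outline is a single polygon with 11 vertices. Extrusion per mm of travel: 0.4 × 0.2 / (π × 0.875²) = 0.033260. Accumulating E over each segment gives final E = 0.3575.

G0 X4.18 Y-2.63 Z4.40
G1 X4.30 Y-2.48 E0.0064
G1 X4.79 Y-1.28 E0.0495
G1 X4.96 Y0.00 E0.0924
G1 X4.79 Y1.28 E0.1354
G1 X4.30 Y2.48 E0.1785
G1 X4.28 Y2.50 E0.1794
G1 X4.24 Y2.50 E0.1808
G1 X4.60 Y1.63 E0.2121
G1 X4.81 Y0.00 E0.2668
G1 X4.60 Y-1.63 E0.3214
G1 X4.18 Y-2.63 E0.3575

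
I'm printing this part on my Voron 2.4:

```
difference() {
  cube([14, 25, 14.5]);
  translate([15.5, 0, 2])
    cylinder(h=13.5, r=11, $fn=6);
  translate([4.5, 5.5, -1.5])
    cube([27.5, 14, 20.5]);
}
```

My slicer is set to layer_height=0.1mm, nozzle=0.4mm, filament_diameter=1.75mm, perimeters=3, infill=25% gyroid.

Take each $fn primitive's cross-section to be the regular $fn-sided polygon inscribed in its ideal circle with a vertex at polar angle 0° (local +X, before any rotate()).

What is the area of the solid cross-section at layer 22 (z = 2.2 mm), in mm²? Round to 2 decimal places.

At z = 2.2 mm: the 14×25 cube contributes its full rectangle (area 350.00 mm²); the cylinder at (15.5, 0): section is a regular 6-gon, circumradius r=11 (area = (6/2)·11.000²·sin(360°/6) = 314.37 mm²); the cube at (4.5, 5.5) (footprint 27.5×14) is included at this height (area 385.00 mm²); Subtracting the remaining from the first: starting from the 14×25 cube (350.00 mm²), the r=11 cylinder at (15.5, 0) partially overlaps it — only the 64.30 mm² overlap (of its 314.37 mm²) is removed, clipping the outline; the 27.5×14 cube at (4.5, 5.5) partially overlaps it — only the 112.22 mm² overlap (of its 385.00 mm²) is removed, clipping the outline — area = 173.48 mm². Overall, the cross-section is a single solid region. Net area = 173.48 mm².

173.48 mm²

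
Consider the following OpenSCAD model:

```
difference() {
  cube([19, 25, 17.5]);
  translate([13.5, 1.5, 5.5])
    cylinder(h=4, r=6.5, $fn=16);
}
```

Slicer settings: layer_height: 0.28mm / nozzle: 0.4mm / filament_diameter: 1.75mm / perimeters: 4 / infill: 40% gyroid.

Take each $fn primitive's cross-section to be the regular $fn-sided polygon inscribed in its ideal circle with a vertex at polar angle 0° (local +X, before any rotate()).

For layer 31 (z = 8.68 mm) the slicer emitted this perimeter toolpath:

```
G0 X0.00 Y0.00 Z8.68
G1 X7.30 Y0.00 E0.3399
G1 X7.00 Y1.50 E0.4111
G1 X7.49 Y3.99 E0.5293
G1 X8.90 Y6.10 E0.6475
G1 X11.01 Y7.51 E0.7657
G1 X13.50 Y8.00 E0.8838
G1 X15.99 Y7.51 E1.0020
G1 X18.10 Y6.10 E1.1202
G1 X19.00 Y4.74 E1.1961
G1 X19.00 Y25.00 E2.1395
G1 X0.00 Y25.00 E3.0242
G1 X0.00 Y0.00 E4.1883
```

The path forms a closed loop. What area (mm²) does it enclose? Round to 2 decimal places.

394.55 mm²

Apply the shoelace formula to the sequence of (X, Y) vertices; enclosed area = 394.55 mm².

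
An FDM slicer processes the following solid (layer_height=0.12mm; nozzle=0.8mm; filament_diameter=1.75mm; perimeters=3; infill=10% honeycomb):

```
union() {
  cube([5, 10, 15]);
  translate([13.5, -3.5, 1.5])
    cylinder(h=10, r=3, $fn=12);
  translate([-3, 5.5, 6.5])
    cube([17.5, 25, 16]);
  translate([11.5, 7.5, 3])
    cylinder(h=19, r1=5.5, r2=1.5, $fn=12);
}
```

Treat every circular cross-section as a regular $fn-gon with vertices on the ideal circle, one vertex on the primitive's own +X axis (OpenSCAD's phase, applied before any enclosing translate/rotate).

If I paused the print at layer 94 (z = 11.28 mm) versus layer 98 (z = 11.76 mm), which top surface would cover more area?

layer 94 (z = 11.28 mm)

Layer 94 (z = 11.28): the cube is present — its section is the full 5×10 rectangle (area 50.00 mm²); the r=3 cylinder at (13.5, -3.5) gives a regular 12-gon of circumradius 3 (constant along its height) (area = (12/2)·3.000²·sin(360°/12) = 27.00 mm²); the 17.5×25 cube at (-3, 5.5) contributes its full rectangle (area 437.50 mm²); the cone at (11.5, 7.5) (r1=5.5→r2=1.5) has section circumradius 3.757 here — a regular 12-gon (area = (12/2)·3.757²·sin(360°/12) = 42.34 mm²); Merging all regions: the regions partially overlap — summed areas 556.84 mm² minus the doubly-counted overlap 55.66 mm² gives 501.18 mm² — area = 501.18 mm². So its area = 501.18 mm². Layer 98 (z = 11.76): the cube is present — its section is the full 5×10 rectangle (area 50.00 mm²); the cylinder at (13.5, -3.5) is not intersected at this z (z outside [1.5, 11.5]); the 17.5×25 cube at (-3, 5.5) contributes its full rectangle (area 437.50 mm²); the cone at (11.5, 7.5) contributes a regular 12-gon of circumradius 3.656 (interpolated between r1=5.5 and r2=1.5 at t=0.461) (area = (12/2)·3.656²·sin(360°/12) = 40.09 mm²); Taking the union: the regions partially overlap — summed areas 527.59 mm² minus the doubly-counted overlap 54.55 mm² gives 473.05 mm² — area = 473.05 mm². So its area = 473.05 mm². Layer 94 is larger (501.18 vs 473.05 mm²).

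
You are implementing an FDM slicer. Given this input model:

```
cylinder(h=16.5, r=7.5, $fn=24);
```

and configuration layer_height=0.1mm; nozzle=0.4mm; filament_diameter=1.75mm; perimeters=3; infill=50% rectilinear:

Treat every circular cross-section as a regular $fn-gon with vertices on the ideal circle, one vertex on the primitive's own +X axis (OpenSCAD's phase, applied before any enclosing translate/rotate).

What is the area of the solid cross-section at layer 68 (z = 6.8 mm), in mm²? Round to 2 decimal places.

174.70 mm²

At z = 6.8 mm: the cylinder: section is a regular 24-gon, circumradius r=7.5 (area = (24/2)·7.500²·sin(360°/24) = 174.70 mm²). Overall, the cross-section is a single solid region. Net area = 174.70 mm².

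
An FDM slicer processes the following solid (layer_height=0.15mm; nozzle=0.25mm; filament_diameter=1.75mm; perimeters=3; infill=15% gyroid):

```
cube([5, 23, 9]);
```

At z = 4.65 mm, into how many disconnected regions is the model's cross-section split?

1

At z = 4.65 mm: the cube is present — its section is the full 5×23 rectangle. The result has 1 disconnected region.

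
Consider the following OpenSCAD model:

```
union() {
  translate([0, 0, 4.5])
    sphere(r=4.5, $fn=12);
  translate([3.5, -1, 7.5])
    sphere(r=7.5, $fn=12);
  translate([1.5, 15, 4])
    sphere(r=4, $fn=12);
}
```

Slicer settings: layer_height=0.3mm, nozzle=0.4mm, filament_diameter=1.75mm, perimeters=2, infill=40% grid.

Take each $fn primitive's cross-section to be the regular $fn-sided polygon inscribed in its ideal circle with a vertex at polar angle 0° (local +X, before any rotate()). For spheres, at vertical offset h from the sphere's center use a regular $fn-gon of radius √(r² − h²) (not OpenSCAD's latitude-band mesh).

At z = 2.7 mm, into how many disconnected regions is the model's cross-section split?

At z = 2.7 mm: the r=4.5 sphere contributes a regular 12-gon of circumradius √(4.5²−1.8²) = 4.124; the sphere at (3.5, -1): section is a regular 12-gon, circumradius = √(r²−h²) = √(7.5²−4.8²) = 5.763; the sphere at (1.5, 15): section is a regular 12-gon, circumradius = √(r²−h²) = √(4²−1.3²) = 3.783; Taking the union: the regions partially overlap (shared area 37.28 mm²), so overlapping operands fuse into one piece — 2 connected regions. The result has 2 disconnected regions.

2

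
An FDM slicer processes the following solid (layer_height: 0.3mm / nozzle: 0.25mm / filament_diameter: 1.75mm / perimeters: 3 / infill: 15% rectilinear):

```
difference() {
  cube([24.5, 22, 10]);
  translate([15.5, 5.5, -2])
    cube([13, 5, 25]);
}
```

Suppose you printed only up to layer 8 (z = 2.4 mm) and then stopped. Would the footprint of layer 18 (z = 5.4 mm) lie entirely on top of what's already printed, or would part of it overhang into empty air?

entirely on top

Compare the two slices. At z = 2.4: the 24.5×22 cube contributes its full rectangle (area 539.00 mm²); the 13×5 cube at (15.5, 5.5) contributes its full rectangle (area 65.00 mm²); Taking the first minus the rest: starting from the 24.5×22 cube (539.00 mm²), the 13×5 cube at (15.5, 5.5) partially overlaps it — only the 45.00 mm² overlap (of its 65.00 mm²) is removed, clipping the outline — area = 494.00 mm². At z = 5.4: the cube (footprint 24.5×22) is included at this height (area 539.00 mm²); the cube at (15.5, 5.5) is present — its section is the full 13×5 rectangle (area 65.00 mm²); Subtracting the remaining from the first: starting from the 24.5×22 cube (539.00 mm²), the 13×5 cube at (15.5, 5.5) partially overlaps it — only the 45.00 mm² overlap (of its 65.00 mm²) is removed, clipping the outline — area = 494.00 mm². Checking containment: the cross-section at z = 5.4 is a subset of the cross-section at z = 2.4.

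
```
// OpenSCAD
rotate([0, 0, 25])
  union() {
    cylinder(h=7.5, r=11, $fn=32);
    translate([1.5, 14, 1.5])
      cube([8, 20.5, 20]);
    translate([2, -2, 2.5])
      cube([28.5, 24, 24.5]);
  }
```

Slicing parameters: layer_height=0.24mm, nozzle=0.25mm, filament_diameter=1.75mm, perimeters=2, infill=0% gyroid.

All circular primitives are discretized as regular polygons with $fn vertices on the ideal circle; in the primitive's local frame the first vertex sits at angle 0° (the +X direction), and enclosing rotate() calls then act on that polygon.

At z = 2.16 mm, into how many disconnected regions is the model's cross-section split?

2

At z = 2.16 mm: the cylinder: section is a regular 32-gon, circumradius r=11; the cube at (1.5, 14) is present — its section is the full 8×20.5 rectangle; the cube at (2, -2) is not intersected at this z (z outside [2.5, 27]); Combining (union): the 2 present regions are separate (no shared area or edge), so areas and boundary lengths simply add and each stays a separate island — 2 connected regions; (whole slice rotated 25° about Z — lengths, areas and connectivity unchanged). The result has 2 disconnected regions.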